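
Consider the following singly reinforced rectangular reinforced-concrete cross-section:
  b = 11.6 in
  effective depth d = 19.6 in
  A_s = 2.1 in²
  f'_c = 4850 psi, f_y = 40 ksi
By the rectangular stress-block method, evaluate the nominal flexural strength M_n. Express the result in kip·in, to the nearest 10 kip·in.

M_n ≈ 1570 kip·in

T = A_s f_y = 2.1 × 40 = 84 kips.
a = T/(0.85 f'_c b) = 84/(0.85 × 4.85 × 11.6) = 1.757 in.
M_n = T(d − a/2) = 84 × (19.6 − 0.8785) = 1572.6 kip·in.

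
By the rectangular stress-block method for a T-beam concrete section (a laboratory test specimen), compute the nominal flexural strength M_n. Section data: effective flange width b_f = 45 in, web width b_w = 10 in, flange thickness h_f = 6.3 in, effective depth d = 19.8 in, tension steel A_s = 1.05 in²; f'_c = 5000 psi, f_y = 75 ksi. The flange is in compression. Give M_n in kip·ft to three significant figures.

Tension: T = A_s f_y = 1.05 × 75 = 78.75 kips.
Try a within the flange: a = T/(0.85 f'_c b_f) = 78.75/(0.85 × 5 × 45) = 0.412 in.
Since a = 0.412 ≤ h_f = 6.3 in, the stress block lies entirely in the flange; analyse as a rectangular beam of width b_f.
M_n = T(d − a/2) = 78.75 × (19.8 − 0.206) = 1543.0 kip·in.
M_n = 1543.0/12 = 128.58 kip·ft.

M_n ≈ 129 kip·ft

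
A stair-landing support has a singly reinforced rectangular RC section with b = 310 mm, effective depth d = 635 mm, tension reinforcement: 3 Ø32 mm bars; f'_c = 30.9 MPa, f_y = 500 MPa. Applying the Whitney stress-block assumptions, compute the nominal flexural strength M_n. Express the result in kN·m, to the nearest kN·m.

A_s = 3 × 804 = 2412 mm².
T = A_s f_y = 2412 × 500 = 1206000 N = 1206 kN.
From C = T: a = T/(0.85 f'_c b) = 1206000/(0.85 × 30.9 × 310) = 148.12 mm.
M_n = T(d − a/2) = 1206 kN × (635 − 74.06) mm = 676.49 kN·m.

M_n ≈ 676 kN·m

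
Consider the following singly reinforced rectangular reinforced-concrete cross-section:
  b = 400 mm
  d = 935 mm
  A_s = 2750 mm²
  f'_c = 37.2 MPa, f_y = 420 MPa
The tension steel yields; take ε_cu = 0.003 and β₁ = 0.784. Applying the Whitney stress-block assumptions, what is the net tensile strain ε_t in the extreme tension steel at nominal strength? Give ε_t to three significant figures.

ε_t ≈ 0.0211

a = A_s f_y/(0.85 f'_c b) = 91.32 mm.
β₁ = 0.784, so c = a/β₁ = 91.32/0.784 = 116.48 mm.
From the linear strain diagram with ε_cu = 0.003: ε_t = 0.003 (d − c)/c = 0.003 × (935 − 116.48)/116.48 = 0.0211.
Since ε_t ≥ 0.005, the section is tension-controlled.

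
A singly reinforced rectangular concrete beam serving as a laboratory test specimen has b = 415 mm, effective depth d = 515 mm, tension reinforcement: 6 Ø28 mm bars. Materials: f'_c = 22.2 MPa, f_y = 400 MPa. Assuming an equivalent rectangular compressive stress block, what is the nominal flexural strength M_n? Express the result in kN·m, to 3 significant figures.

A_s = 6 × 616 = 3696 mm².
T = A_s f_y = 3696 × 400 = 1478400 N = 1478.4 kN.
From C = T: a = T/(0.85 f'_c b) = 1478400/(0.85 × 22.2 × 415) = 188.79 mm.
M_n = T(d − a/2) = 1478.4 kN × (515 − 94.395) mm = 621.82 kN·m.

M_n ≈ 622 kN·m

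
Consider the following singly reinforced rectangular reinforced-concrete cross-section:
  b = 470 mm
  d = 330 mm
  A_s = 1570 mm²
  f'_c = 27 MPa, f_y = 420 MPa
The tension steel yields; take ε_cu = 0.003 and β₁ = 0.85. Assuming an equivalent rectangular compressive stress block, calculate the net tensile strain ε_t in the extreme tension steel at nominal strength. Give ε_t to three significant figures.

a = A_s f_y/(0.85 f'_c b) = 61.13 mm.
β₁ = 0.85, so c = a/β₁ = 61.13/0.85 = 71.92 mm.
From the linear strain diagram with ε_cu = 0.003: ε_t = 0.003 (d − c)/c = 0.003 × (330 − 71.92)/71.92 = 0.0108.
Since ε_t ≥ 0.005, the section is tension-controlled.

ε_t ≈ 0.0108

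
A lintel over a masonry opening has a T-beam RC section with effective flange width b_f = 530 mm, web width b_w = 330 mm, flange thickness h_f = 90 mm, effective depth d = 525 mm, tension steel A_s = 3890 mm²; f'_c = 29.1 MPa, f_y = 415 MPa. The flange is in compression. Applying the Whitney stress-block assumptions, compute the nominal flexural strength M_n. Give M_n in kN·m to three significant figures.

M_n ≈ 744 kN·m

Tension: T = A_s f_y = 3890 × 415 = 1614350 N.
Try a within the flange: a = T/(0.85 f'_c b_f) = 1614350/(0.85 × 29.1 × 530) = 123.14 mm.
a = 123.14 > h_f = 90 mm: the block extends into the web. Split into flange-overhang and web parts.
C_f = 0.85 f'_c (b_f − b_w) h_f = 0.85 × 29.1 × (530 − 330) × 90 = 445230 N.
Remaining web compression depth: a_w = (T − C_f)/(0.85 f'_c b_w) = (1614350 − 445230)/(0.85 × 29.1 × 330) = 143.23 mm.
M_n = C_f(d − h_f/2) + (T − C_f)(d − a_w/2) = 445230 × (525 − 45) + 1169120 × (525 − 71.615) = 213.71 + 530.06 = 743.77 × 10⁶ N·mm.
M_n = 743.77 kN·m.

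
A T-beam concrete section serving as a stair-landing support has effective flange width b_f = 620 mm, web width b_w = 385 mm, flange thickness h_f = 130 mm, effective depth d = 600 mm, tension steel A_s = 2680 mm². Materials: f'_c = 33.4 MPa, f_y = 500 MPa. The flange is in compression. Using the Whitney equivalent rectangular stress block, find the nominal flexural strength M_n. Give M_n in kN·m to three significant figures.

Tension: T = A_s f_y = 2680 × 500 = 1340000 N.
Try a within the flange: a = T/(0.85 f'_c b_f) = 1340000/(0.85 × 33.4 × 620) = 76.13 mm.
Since a = 76.13 ≤ h_f = 130 mm, the stress block lies entirely in the flange; analyse as a rectangular beam of width b_f.
M_n = T(d − a/2) = 1340000 × (600 − 38.065) = 752.99 × 10⁶ N·mm.
M_n = 752.99 kN·m.

M_n ≈ 753 kN·m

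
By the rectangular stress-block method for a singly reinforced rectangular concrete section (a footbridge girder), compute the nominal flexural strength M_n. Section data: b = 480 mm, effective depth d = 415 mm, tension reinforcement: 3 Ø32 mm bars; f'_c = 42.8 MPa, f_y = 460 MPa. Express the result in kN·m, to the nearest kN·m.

M_n ≈ 425 kN·m

A_s = 3 × 804 = 2412 mm².
T = A_s f_y = 2412 × 460 = 1109520 N = 1109.52 kN.
From C = T: a = T/(0.85 f'_c b) = 1109520/(0.85 × 42.8 × 480) = 63.54 mm.
M_n = T(d − a/2) = 1109.52 kN × (415 − 31.77) mm = 425.20 kN·m.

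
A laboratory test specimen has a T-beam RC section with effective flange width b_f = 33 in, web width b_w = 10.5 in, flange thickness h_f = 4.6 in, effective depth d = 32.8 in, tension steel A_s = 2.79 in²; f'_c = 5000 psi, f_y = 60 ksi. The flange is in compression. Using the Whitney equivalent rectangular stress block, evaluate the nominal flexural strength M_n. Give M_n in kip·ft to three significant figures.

Tension: T = A_s f_y = 2.79 × 60 = 167.4 kips.
Try a within the flange: a = T/(0.85 f'_c b_f) = 167.4/(0.85 × 5 × 33) = 1.194 in.
Since a = 1.194 ≤ h_f = 4.6 in, the stress block lies entirely in the flange; analyse as a rectangular beam of width b_f.
M_n = T(d − a/2) = 167.4 × (32.8 − 0.597) = 5390.8 kip·in.
M_n = 5390.8/12 = 449.23 kip·ft.

M_n ≈ 449 kip·ft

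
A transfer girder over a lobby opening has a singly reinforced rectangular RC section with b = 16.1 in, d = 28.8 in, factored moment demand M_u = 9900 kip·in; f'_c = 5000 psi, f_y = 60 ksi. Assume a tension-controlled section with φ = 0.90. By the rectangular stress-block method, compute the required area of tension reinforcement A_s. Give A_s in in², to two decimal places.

A_s ≈ 7.14 in²

M_n = M_u/φ = 9900/0.90 = 11000 kip·in.
From M_n = 0.85 f'_c a b (d − a/2):
a = d − √(d² − 2M_n/(0.85 f'_c b)) = 28.8 − √(28.8² − 2 × 11000/(0.85 × 5 × 16.1)) = 6.263 in.
A_s = 0.85 f'_c a b / f_y = 0.85 × 5 × 6.263 × 16.1 / 60 = 7.142 in².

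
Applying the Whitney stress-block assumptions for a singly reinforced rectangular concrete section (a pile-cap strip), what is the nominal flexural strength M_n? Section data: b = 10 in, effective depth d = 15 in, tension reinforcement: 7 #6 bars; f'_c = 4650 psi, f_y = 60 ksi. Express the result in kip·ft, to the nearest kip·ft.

A_s = 7 × 0.44 = 3.08 in².
T = A_s f_y = 3.08 × 60 = 184.8 kips.
a = T/(0.85 f'_c b) = 184.8/(0.85 × 4.65 × 10) = 4.676 in.
M_n = T(d − a/2) = 184.8 × (15 − 2.338) = 2339.9 kip·in = 2339.9/12 = 194.99 kip·ft.

M_n ≈ 195 kip·ft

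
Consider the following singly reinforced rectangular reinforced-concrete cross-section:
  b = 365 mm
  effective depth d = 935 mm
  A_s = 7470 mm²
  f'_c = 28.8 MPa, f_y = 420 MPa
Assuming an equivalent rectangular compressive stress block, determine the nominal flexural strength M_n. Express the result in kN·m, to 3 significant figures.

T = A_s f_y = 7470 × 420 = 3137400 N = 3137.4 kN.
From C = T: a = T/(0.85 f'_c b) = 3137400/(0.85 × 28.8 × 365) = 351.13 mm.
M_n = T(d − a/2) = 3137.4 kN × (935 − 175.565) mm = 2382.65 kN·m.

M_n ≈ 2380 kN·m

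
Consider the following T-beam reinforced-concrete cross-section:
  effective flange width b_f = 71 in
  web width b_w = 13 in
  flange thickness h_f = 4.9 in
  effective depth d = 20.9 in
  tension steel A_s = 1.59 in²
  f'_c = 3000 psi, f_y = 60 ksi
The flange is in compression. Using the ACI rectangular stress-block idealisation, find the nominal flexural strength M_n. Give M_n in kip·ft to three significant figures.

Tension: T = A_s f_y = 1.59 × 60 = 95.4 kips.
Try a within the flange: a = T/(0.85 f'_c b_f) = 95.4/(0.85 × 3 × 71) = 0.527 in.
Since a = 0.527 ≤ h_f = 4.9 in, the stress block lies entirely in the flange; analyse as a rectangular beam of width b_f.
M_n = T(d − a/2) = 95.4 × (20.9 − 0.2635) = 1968.7 kip·in.
M_n = 1968.7/12 = 164.06 kip·ft.

M_n ≈ 164 kip·ft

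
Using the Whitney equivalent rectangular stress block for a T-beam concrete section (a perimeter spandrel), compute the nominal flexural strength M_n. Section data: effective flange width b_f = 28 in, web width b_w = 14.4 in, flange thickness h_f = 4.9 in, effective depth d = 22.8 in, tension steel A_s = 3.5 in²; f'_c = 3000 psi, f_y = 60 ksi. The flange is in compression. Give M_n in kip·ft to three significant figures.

M_n ≈ 373 kip·ft

Tension: T = A_s f_y = 3.5 × 60 = 210 kips.
Try a within the flange: a = T/(0.85 f'_c b_f) = 210/(0.85 × 3 × 28) = 2.941 in.
Since a = 2.941 ≤ h_f = 4.9 in, the stress block lies entirely in the flange; analyse as a rectangular beam of width b_f.
M_n = T(d − a/2) = 210 × (22.8 − 1.4705) = 4479.2 kip·in.
M_n = 4479.2/12 = 373.27 kip·ft.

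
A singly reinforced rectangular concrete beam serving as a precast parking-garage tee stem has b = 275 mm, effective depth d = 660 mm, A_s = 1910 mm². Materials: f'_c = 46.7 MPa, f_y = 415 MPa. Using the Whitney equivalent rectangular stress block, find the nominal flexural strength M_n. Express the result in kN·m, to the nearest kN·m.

T = A_s f_y = 1910 × 415 = 792650 N = 792.65 kN.
From C = T: a = T/(0.85 f'_c b) = 792650/(0.85 × 46.7 × 275) = 72.61 mm.
M_n = T(d − a/2) = 792.65 kN × (660 − 36.305) mm = 494.37 kN·m.

M_n ≈ 494 kN·m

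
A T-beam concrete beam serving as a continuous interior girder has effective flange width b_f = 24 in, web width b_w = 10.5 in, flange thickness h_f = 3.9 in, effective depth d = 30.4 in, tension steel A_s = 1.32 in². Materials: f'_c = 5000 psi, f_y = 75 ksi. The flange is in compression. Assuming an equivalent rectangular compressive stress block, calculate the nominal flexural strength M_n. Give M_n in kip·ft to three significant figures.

M_n ≈ 247 kip·ft

Tension: T = A_s f_y = 1.32 × 75 = 99 kips.
Try a within the flange: a = T/(0.85 f'_c b_f) = 99/(0.85 × 5 × 24) = 0.971 in.
Since a = 0.971 ≤ h_f = 3.9 in, the stress block lies entirely in the flange; analyse as a rectangular beam of width b_f.
M_n = T(d − a/2) = 99 × (30.4 − 0.4855) = 2961.5 kip·in.
M_n = 2961.5/12 = 246.79 kip·ft.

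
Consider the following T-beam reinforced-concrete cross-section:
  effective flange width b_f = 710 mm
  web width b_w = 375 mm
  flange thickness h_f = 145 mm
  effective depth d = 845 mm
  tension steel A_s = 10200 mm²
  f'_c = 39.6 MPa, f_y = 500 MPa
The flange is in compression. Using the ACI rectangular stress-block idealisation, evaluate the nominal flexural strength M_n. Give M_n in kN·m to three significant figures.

Tension: T = A_s f_y = 10200 × 500 = 5100000 N.
Try a within the flange: a = T/(0.85 f'_c b_f) = 5100000/(0.85 × 39.6 × 710) = 213.40 mm.
a = 213.40 > h_f = 145 mm: the block extends into the web. Split into flange-overhang and web parts.
C_f = 0.85 f'_c (b_f − b_w) h_f = 0.85 × 39.6 × (710 − 375) × 145 = 1635035 N.
Remaining web compression depth: a_w = (T − C_f)/(0.85 f'_c b_w) = (5100000 − 1635035)/(0.85 × 39.6 × 375) = 274.51 mm.
M_n = C_f(d − h_f/2) + (T − C_f)(d − a_w/2) = 1635035 × (845 − 72.5) + 3464965 × (845 − 137.255) = 1263.06 + 2452.31 = 3715.37 × 10⁶ N·mm.
M_n = 3715.37 kN·m.

M_n ≈ 3720 kN·m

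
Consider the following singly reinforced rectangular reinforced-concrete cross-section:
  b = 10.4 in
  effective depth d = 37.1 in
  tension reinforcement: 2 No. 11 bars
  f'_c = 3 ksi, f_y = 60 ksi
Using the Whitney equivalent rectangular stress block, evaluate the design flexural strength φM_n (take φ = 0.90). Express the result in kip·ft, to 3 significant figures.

A_s = 2 × 1.56 = 3.12 in².
T = A_s f_y = 3.12 × 60 = 187.2 kips.
a = T/(0.85 f'_c b) = 187.2/(0.85 × 3 × 10.4) = 7.059 in.
M_n = T(d − a/2) = 187.2 × (37.1 − 3.5295) = 6284.4 kip·in = 6284.4/12 = 523.70 kip·ft.
φM_n = 0.90 × 523.70 = 471.33 kip·ft.

φM_n ≈ 471 kip·ft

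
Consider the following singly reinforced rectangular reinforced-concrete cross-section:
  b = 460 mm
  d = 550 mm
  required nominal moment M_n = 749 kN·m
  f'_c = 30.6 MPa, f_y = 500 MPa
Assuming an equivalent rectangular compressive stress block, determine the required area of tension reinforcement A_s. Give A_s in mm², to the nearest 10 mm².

A_s ≈ 3090 mm²

With M_n = 0.85 f'_c a b (d − a/2), solve the quadratic for a:
a = d − √(d² − 2M_n/(0.85 f'_c b)) = 550 − √(550² − 2 × 749×10⁶/(0.85 × 30.6 × 460)) = 128.93 mm.
A_s = 0.85 f'_c a b / f_y = 0.85 × 30.6 × 128.93 × 460 / 500 = 3085.2 mm².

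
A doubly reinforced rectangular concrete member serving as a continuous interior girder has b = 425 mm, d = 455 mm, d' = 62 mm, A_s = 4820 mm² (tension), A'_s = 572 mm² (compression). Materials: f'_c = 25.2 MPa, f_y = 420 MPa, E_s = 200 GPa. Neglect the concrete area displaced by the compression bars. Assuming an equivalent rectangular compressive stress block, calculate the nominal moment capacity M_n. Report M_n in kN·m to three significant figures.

Assume both tension and compression steel yield.
Net tension couple steel: A_s − A'_s = 4248 mm².
a = (A_s − A'_s) f_y / (0.85 f'_c b) = 1784160/(0.85 × 25.2 × 425) = 195.99 mm.
c = a/β₁ = 195.99/0.85 = 230.58 mm; ε'_s = 0.003(c − d')/c = 0.0022 ≥ f_y/E_s = 0.0021, so compression steel does yield.
M_n = (A_s − A'_s) f_y (d − a/2) + A'_s f_y (d − d') = [1784160 × (455 − 97.995) + 240240 × (455 − 62)] × 10⁻⁶ = 636.95 + 94.41 = 731.36 kN·m.

M_n ≈ 731 kN·m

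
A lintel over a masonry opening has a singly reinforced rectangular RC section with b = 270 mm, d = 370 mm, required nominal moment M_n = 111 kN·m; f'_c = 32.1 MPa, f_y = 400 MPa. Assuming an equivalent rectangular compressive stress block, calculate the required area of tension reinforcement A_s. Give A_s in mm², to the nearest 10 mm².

With M_n = 0.85 f'_c a b (d − a/2), solve the quadratic for a:
a = d − √(d² − 2M_n/(0.85 f'_c b)) = 370 − √(370² − 2 × 111×10⁶/(0.85 × 32.1 × 270)) = 43.25 mm.
A_s = 0.85 f'_c a b / f_y = 0.85 × 32.1 × 43.25 × 270 / 400 = 796.6 mm².

A_s ≈ 800 mm²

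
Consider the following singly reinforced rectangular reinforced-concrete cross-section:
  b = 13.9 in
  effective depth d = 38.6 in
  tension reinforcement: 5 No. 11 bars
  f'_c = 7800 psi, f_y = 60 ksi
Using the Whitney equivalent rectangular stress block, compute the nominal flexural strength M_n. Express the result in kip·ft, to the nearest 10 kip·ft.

M_n ≈ 1410 kip·ft

A_s = 5 × 1.56 = 7.8 in².
T = A_s f_y = 7.8 × 60 = 468 kips.
a = T/(0.85 f'_c b) = 468/(0.85 × 7.8 × 13.9) = 5.078 in.
M_n = T(d − a/2) = 468 × (38.6 − 2.539) = 16876.5 kip·in = 16876.5/12 = 1406.38 kip·ft.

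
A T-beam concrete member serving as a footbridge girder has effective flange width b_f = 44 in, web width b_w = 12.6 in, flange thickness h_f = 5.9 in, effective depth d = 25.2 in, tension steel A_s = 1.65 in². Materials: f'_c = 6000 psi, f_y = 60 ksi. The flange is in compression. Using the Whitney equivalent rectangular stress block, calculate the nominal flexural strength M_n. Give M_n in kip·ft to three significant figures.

Tension: T = A_s f_y = 1.65 × 60 = 99 kips.
Try a within the flange: a = T/(0.85 f'_c b_f) = 99/(0.85 × 6 × 44) = 0.441 in.
Since a = 0.441 ≤ h_f = 5.9 in, the stress block lies entirely in the flange; analyse as a rectangular beam of width b_f.
M_n = T(d − a/2) = 99 × (25.2 − 0.2205) = 2473.0 kip·in.
M_n = 2473.0/12 = 206.08 kip·ft.

M_n ≈ 206 kip·ft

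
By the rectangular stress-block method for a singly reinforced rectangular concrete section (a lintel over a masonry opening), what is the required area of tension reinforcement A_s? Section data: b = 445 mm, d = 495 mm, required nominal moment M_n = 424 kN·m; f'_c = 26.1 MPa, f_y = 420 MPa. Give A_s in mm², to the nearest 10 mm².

With M_n = 0.85 f'_c a b (d − a/2), solve the quadratic for a:
a = d − √(d² − 2M_n/(0.85 f'_c b)) = 495 − √(495² − 2 × 424×10⁶/(0.85 × 26.1 × 445)) = 96.09 mm.
A_s = 0.85 f'_c a b / f_y = 0.85 × 26.1 × 96.09 × 445 / 420 = 2258.6 mm².

A_s ≈ 2260 mm²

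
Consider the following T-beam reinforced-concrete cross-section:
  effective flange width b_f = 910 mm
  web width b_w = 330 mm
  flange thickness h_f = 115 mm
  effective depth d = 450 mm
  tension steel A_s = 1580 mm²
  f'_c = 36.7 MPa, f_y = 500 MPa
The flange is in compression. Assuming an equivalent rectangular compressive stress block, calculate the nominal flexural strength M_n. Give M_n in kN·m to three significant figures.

M_n ≈ 345 kN·m

Tension: T = A_s f_y = 1580 × 500 = 790000 N.
Try a within the flange: a = T/(0.85 f'_c b_f) = 790000/(0.85 × 36.7 × 910) = 27.83 mm.
Since a = 27.83 ≤ h_f = 115 mm, the stress block lies entirely in the flange; analyse as a rectangular beam of width b_f.
M_n = T(d − a/2) = 790000 × (450 − 13.915) = 344.51 × 10⁶ N·mm.
M_n = 344.51 kN·m.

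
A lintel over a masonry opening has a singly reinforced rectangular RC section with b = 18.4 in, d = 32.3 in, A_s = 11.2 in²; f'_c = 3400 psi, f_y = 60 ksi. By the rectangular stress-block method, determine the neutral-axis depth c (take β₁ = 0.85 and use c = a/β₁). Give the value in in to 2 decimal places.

T = A_s f_y = 11.2 × 60 = 672 kips.
a = T/(0.85 f'_c b) = 672/(0.85 × 3.4 × 18.4) = 12.6373 in.
With β₁ = 0.85, c = a/β₁ = 12.6373/0.85 = 14.87 in.

c ≈ 14.87 in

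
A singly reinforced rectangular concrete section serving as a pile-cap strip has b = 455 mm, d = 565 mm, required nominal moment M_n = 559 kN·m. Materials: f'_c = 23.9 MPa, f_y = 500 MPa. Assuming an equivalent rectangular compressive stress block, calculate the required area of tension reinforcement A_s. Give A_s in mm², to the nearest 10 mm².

With M_n = 0.85 f'_c a b (d − a/2), solve the quadratic for a:
a = d − √(d² − 2M_n/(0.85 f'_c b)) = 565 − √(565² − 2 × 559×10⁶/(0.85 × 23.9 × 455)) = 119.72 mm.
A_s = 0.85 f'_c a b / f_y = 0.85 × 23.9 × 119.72 × 455 / 500 = 2213.2 mm².

A_s ≈ 2210 mm²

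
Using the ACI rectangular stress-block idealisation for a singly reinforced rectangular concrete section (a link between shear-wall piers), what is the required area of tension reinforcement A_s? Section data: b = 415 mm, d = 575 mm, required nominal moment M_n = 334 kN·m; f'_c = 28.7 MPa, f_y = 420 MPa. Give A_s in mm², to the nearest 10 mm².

A_s ≈ 1460 mm²

With M_n = 0.85 f'_c a b (d − a/2), solve the quadratic for a:
a = d − √(d² − 2M_n/(0.85 f'_c b)) = 575 − √(575² − 2 × 334×10⁶/(0.85 × 28.7 × 415)) = 60.57 mm.
A_s = 0.85 f'_c a b / f_y = 0.85 × 28.7 × 60.57 × 415 / 420 = 1460.0 mm².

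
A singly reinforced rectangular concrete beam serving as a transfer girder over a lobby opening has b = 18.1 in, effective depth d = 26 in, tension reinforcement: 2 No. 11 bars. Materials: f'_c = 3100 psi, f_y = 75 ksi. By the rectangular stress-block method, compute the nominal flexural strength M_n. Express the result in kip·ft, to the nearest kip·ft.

A_s = 2 × 1.56 = 3.12 in².
T = A_s f_y = 3.12 × 75 = 234 kips.
a = T/(0.85 f'_c b) = 234/(0.85 × 3.1 × 18.1) = 4.906 in.
M_n = T(d − a/2) = 234 × (26 − 2.453) = 5510.0 kip·in = 5510.0/12 = 459.17 kip·ft.

M_n ≈ 459 kip·ft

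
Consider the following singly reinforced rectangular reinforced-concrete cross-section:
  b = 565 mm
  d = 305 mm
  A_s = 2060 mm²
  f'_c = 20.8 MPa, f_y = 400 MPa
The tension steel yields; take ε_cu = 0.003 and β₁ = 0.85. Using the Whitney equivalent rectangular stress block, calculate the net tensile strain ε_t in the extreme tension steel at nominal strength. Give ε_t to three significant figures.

a = A_s f_y/(0.85 f'_c b) = 82.49 mm.
β₁ = 0.85, so c = a/β₁ = 82.49/0.85 = 97.05 mm.
From the linear strain diagram with ε_cu = 0.003: ε_t = 0.003 (d − c)/c = 0.003 × (305 − 97.05)/97.05 = 0.00643.
Since ε_t ≥ 0.005, the section is tension-controlled.

ε_t ≈ 0.00643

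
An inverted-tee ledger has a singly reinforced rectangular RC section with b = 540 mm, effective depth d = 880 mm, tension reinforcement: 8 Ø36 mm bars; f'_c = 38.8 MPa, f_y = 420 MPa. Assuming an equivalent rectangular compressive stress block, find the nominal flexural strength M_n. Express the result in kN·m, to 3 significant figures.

A_s = 8 × 1018 = 8144 mm².
T = A_s f_y = 8144 × 420 = 3420480 N = 3420.48 kN.
From C = T: a = T/(0.85 f'_c b) = 3420480/(0.85 × 38.8 × 540) = 192.06 mm.
M_n = T(d − a/2) = 3420.48 kN × (880 − 96.03) mm = 2681.55 kN·m.

M_n ≈ 2680 kN·m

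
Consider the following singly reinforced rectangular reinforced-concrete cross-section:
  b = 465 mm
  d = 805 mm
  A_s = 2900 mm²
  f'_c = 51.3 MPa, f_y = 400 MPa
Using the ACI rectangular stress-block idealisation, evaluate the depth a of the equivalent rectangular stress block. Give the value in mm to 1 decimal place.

T = A_s f_y = 2900 × 400 = 1160000 N = 1160 kN.
Setting C = 0.85 f'_c a b equal to T: a = 1160000/(0.85 × 51.3 × 465) = 57.2 mm.

a ≈ 57.2 mm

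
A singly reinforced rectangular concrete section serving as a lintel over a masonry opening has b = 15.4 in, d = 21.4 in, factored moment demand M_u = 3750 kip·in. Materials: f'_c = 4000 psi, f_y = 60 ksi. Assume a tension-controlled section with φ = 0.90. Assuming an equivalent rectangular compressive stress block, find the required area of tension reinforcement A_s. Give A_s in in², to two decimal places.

A_s ≈ 3.59 in²

M_n = M_u/φ = 3750/0.90 = 4166.67 kip·in.
From M_n = 0.85 f'_c a b (d − a/2):
a = d − √(d² − 2M_n/(0.85 f'_c b)) = 21.4 − √(21.4² − 2 × 4166.67/(0.85 × 4 × 15.4)) = 4.114 in.
A_s = 0.85 f'_c a b / f_y = 0.85 × 4 × 4.114 × 15.4 / 60 = 3.590 in².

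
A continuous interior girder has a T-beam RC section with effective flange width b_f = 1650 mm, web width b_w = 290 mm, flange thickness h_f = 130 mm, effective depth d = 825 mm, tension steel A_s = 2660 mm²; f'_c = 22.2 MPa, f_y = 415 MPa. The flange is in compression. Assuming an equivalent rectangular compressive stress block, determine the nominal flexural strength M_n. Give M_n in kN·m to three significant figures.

Tension: T = A_s f_y = 2660 × 415 = 1103900 N.
Try a within the flange: a = T/(0.85 f'_c b_f) = 1103900/(0.85 × 22.2 × 1650) = 35.45 mm.
Since a = 35.45 ≤ h_f = 130 mm, the stress block lies entirely in the flange; analyse as a rectangular beam of width b_f.
M_n = T(d − a/2) = 1103900 × (825 − 17.725) = 891.15 × 10⁶ N·mm.
M_n = 891.15 kN·m.

M_n ≈ 891 kN·m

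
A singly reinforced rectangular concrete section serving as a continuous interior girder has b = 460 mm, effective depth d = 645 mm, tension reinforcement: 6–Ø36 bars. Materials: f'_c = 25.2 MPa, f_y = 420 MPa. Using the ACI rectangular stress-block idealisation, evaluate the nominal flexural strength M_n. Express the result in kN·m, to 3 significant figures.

A_s = 6 × 1018 = 6108 mm².
T = A_s f_y = 6108 × 420 = 2565360 N = 2565.36 kN.
From C = T: a = T/(0.85 f'_c b) = 2565360/(0.85 × 25.2 × 460) = 260.36 mm.
M_n = T(d − a/2) = 2565.36 kN × (645 − 130.18) mm = 1320.70 kN·m.

M_n ≈ 1320 kN·m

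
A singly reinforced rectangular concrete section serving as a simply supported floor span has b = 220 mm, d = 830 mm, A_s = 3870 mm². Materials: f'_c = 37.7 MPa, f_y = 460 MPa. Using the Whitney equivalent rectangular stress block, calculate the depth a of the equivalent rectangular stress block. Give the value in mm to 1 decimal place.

a ≈ 252.5 mm

T = A_s f_y = 3870 × 460 = 1780200 N = 1780.2 kN.
Setting C = 0.85 f'_c a b equal to T: a = 1780200/(0.85 × 37.7 × 220) = 252.5 mm.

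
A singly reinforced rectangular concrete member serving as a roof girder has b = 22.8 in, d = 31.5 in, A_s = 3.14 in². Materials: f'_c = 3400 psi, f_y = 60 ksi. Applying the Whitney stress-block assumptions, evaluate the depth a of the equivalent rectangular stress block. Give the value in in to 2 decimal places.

T = A_s f_y = 3.14 × 60 = 188.4 kips.
a = T/(0.85 f'_c b) = 188.4/(0.85 × 3.4 × 22.8) = 2.86 in.

a ≈ 2.86 in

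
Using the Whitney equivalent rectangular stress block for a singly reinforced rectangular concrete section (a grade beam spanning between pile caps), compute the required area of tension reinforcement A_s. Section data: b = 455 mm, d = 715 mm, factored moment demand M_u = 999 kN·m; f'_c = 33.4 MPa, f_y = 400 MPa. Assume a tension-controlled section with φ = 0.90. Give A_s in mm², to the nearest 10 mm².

A_s ≈ 4280 mm²

M_n = M_u/φ = 999/0.90 = 1110 kN·m.
With M_n = 0.85 f'_c a b (d − a/2), solve the quadratic for a:
a = d − √(d² − 2M_n/(0.85 f'_c b)) = 715 − √(715² − 2 × 1110×10⁶/(0.85 × 33.4 × 455)) = 132.45 mm.
A_s = 0.85 f'_c a b / f_y = 0.85 × 33.4 × 132.45 × 455 / 400 = 4277.3 mm².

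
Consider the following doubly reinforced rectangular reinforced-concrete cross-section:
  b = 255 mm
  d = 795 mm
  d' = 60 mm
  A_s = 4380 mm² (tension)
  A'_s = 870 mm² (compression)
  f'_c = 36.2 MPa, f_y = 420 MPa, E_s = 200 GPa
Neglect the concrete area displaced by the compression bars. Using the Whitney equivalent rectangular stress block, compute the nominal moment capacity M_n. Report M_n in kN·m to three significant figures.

M_n ≈ 1300 kN·m

Assume both tension and compression steel yield.
Net tension couple steel: A_s − A'_s = 3510 mm².
a = (A_s − A'_s) f_y / (0.85 f'_c b) = 1474200/(0.85 × 36.2 × 255) = 187.88 mm.
c = a/β₁ = 187.88/0.791 = 237.52 mm; ε'_s = 0.003(c − d')/c = 0.0022 ≥ f_y/E_s = 0.0021, so compression steel does yield.
M_n = (A_s − A'_s) f_y (d − a/2) + A'_s f_y (d − d') = [1474200 × (795 − 93.94) + 365400 × (795 − 60)] × 10⁻⁶ = 1033.50 + 268.57 = 1302.07 kN·m.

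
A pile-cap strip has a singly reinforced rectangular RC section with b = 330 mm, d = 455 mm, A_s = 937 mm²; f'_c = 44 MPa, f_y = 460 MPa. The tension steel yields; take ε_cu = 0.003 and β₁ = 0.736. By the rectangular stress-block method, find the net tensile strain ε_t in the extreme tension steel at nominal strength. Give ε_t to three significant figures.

a = A_s f_y/(0.85 f'_c b) = 34.92 mm.
β₁ = 0.736, so c = a/β₁ = 34.92/0.736 = 47.45 mm.
From the linear strain diagram with ε_cu = 0.003: ε_t = 0.003 (d − c)/c = 0.003 × (455 − 47.45)/47.45 = 0.0258.
Since ε_t ≥ 0.005, the section is tension-controlled.

ε_t ≈ 0.0258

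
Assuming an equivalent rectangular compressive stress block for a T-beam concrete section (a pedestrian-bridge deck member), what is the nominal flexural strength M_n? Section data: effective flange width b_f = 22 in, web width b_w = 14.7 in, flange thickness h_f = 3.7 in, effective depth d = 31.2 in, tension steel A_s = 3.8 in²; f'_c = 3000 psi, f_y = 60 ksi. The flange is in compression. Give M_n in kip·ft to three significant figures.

M_n ≈ 554 kip·ft

Tension: T = A_s f_y = 3.8 × 60 = 228 kips.
Try a within the flange: a = T/(0.85 f'_c b_f) = 228/(0.85 × 3 × 22) = 4.064 in.
a = 4.064 > h_f = 3.7 in: the block extends into the web. Split into flange-overhang and web parts.
C_f = 0.85 f'_c (b_f − b_w) h_f = 0.85 × 3 × (22 − 14.7) × 3.7 = 68.9 kips.
Remaining web compression depth: a_w = (T − C_f)/(0.85 f'_c b_w) = (228 − 68.9)/(0.85 × 3 × 14.7) = 4.244 in.
M_n = C_f(d − h_f/2) + (T − C_f)(d − a_w/2) = 68.9 × (31.2 − 1.85) + 159.1 × (31.2 − 2.122) = 2022.2 + 4626.3 = 6648.5 kip·in.
M_n = 6648.5/12 = 554.04 kip·ft.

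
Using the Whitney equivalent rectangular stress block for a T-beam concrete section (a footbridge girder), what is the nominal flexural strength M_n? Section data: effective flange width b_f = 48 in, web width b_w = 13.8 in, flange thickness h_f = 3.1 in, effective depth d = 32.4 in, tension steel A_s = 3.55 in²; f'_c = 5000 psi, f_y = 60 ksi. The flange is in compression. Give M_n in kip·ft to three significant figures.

Tension: T = A_s f_y = 3.55 × 60 = 213 kips.
Try a within the flange: a = T/(0.85 f'_c b_f) = 213/(0.85 × 5 × 48) = 1.044 in.
Since a = 1.044 ≤ h_f = 3.1 in, the stress block lies entirely in the flange; analyse as a rectangular beam of width b_f.
M_n = T(d − a/2) = 213 × (32.4 − 0.522) = 6790.0 kip·in.
M_n = 6790.0/12 = 565.83 kip·ft.

M_n ≈ 566 kip·ft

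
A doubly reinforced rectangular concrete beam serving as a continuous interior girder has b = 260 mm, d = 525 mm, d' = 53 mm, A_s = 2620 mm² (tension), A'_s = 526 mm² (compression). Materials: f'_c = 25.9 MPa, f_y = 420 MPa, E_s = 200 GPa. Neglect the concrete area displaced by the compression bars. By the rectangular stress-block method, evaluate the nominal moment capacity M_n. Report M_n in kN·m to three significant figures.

M_n ≈ 498 kN·m

Assume both tension and compression steel yield.
Net tension couple steel: A_s − A'_s = 2094 mm².
a = (A_s − A'_s) f_y / (0.85 f'_c b) = 879480/(0.85 × 25.9 × 260) = 153.65 mm.
c = a/β₁ = 153.65/0.85 = 180.76 mm; ε'_s = 0.003(c − d')/c = 0.0021 ≥ f_y/E_s = 0.0021, so compression steel does yield.
M_n = (A_s − A'_s) f_y (d − a/2) + A'_s f_y (d − d') = [879480 × (525 − 76.825) + 220920 × (525 − 53)] × 10⁻⁶ = 394.16 + 104.27 = 498.43 kN·m.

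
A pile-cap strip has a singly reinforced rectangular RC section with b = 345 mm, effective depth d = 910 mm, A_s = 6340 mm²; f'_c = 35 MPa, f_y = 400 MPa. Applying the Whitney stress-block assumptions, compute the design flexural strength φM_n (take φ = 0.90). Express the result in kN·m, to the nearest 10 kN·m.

φM_n ≈ 1800 kN·m

T = A_s f_y = 6340 × 400 = 2536000 N = 2536 kN.
From C = T: a = T/(0.85 f'_c b) = 2536000/(0.85 × 35 × 345) = 247.08 mm.
M_n = T(d − a/2) = 2536 kN × (910 − 123.54) mm = 1994.46 kN·m.
φM_n = 0.90 × 1994.46 = 1795.01 kN·m.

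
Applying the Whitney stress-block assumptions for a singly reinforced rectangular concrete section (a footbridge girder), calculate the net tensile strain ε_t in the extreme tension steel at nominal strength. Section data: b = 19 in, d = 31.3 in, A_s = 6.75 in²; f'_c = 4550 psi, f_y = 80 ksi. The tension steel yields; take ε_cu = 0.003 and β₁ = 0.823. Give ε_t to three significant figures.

a = A_s f_y/(0.85 f'_c b) = 7.349 in.
β₁ = 0.823, so c = a/β₁ = 7.349/0.823 = 8.930 in.
From the linear strain diagram with ε_cu = 0.003: ε_t = 0.003 (d − c)/c = 0.003 × (31.3 − 8.930)/8.930 = 0.00752.
Since ε_t ≥ 0.005, the section is tension-controlled.

ε_t ≈ 0.00752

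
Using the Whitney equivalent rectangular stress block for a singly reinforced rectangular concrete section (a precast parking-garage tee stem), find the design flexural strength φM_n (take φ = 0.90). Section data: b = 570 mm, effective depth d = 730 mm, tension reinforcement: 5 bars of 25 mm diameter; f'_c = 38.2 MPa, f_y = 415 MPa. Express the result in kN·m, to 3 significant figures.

A_s = 5 × 491 = 2455 mm².
T = A_s f_y = 2455 × 415 = 1018825 N = 1018.825 kN.
From C = T: a = T/(0.85 f'_c b) = 1018825/(0.85 × 38.2 × 570) = 55.05 mm.
M_n = T(d − a/2) = 1018.825 kN × (730 − 27.525) mm = 715.70 kN·m.
φM_n = 0.90 × 715.70 = 644.13 kN·m.

φM_n ≈ 644 kN·m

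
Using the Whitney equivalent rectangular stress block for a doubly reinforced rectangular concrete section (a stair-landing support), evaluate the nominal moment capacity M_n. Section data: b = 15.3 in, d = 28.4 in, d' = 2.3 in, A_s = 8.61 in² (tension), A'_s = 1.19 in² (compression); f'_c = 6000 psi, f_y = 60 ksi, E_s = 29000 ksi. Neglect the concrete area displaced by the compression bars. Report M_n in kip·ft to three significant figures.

M_n ≈ 1100 kip·ft

Assume both steels yield.
a = (A_s − A'_s) f_y/(0.85 f'_c b) = (8.61 − 1.19) × 60/(0.85 × 6 × 15.3) = 5.705 in.
c = a/β₁ = 5.705/0.75 = 7.607 in; ε'_s = 0.003(c − d')/c = 0.0021 ≥ ε_y = 0.0021, so the compression steel yields.
M_n = (A_s − A'_s) f_y (d − a/2) + A'_s f_y (d − d') = 445.2 × (28.4 − 2.8525) + 71.4 × (28.4 − 2.3) = 11373.7 + 1863.5 = 13237.2 kip·in = 13237.2/12 = 1103.10 kip·ft.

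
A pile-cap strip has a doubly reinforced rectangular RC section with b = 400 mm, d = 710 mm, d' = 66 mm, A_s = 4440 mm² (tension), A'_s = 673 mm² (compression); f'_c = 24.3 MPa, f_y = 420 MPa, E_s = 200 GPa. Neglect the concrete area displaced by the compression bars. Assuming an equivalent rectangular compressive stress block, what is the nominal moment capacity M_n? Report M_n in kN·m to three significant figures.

M_n ≈ 1150 kN·m

Assume both tension and compression steel yield.
Net tension couple steel: A_s − A'_s = 3767 mm².
a = (A_s − A'_s) f_y / (0.85 f'_c b) = 1582140/(0.85 × 24.3 × 400) = 191.50 mm.
c = a/β₁ = 191.50/0.85 = 225.29 mm; ε'_s = 0.003(c − d')/c = 0.0021 ≥ f_y/E_s = 0.0021, so compression steel does yield.
M_n = (A_s − A'_s) f_y (d − a/2) + A'_s f_y (d − d') = [1582140 × (710 − 95.75) + 282660 × (710 − 66)] × 10⁻⁶ = 971.83 + 182.03 = 1153.86 kN·m.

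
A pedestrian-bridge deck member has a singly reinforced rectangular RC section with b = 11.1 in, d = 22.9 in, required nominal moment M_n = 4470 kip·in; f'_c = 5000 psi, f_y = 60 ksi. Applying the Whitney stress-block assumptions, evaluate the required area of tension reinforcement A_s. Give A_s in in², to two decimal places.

From M_n = 0.85 f'_c a b (d − a/2):
a = d − √(d² − 2M_n/(0.85 f'_c b)) = 22.9 − √(22.9² − 2 × 4470/(0.85 × 5 × 11.1)) = 4.600 in.
A_s = 0.85 f'_c a b / f_y = 0.85 × 5 × 4.600 × 11.1 / 60 = 3.617 in².

A_s ≈ 3.62 in²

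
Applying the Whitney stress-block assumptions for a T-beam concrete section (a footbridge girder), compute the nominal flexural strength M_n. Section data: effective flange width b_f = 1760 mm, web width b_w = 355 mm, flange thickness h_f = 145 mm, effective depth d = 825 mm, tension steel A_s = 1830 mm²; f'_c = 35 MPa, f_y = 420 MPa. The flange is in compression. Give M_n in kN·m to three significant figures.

Tension: T = A_s f_y = 1830 × 420 = 768600 N.
Try a within the flange: a = T/(0.85 f'_c b_f) = 768600/(0.85 × 35 × 1760) = 14.68 mm.
Since a = 14.68 ≤ h_f = 145 mm, the stress block lies entirely in the flange; analyse as a rectangular beam of width b_f.
M_n = T(d − a/2) = 768600 × (825 − 7.34) = 628.45 × 10⁶ N·mm.
M_n = 628.45 kN·m.

M_n ≈ 628 kN·m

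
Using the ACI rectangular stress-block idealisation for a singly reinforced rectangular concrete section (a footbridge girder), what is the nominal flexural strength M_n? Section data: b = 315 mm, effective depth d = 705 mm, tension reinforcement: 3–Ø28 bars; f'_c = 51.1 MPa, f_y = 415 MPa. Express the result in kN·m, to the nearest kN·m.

M_n ≈ 519 kN·m

A_s = 3 × 616 = 1848 mm².
T = A_s f_y = 1848 × 415 = 766920 N = 766.92 kN.
From C = T: a = T/(0.85 f'_c b) = 766920/(0.85 × 51.1 × 315) = 56.05 mm.
M_n = T(d − a/2) = 766.92 kN × (705 − 28.025) mm = 519.19 kN·m.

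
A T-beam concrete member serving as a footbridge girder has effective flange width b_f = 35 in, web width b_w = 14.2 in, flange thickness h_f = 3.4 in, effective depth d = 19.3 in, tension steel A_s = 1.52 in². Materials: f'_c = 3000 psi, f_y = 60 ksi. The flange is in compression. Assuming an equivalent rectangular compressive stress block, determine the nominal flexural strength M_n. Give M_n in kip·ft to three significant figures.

Tension: T = A_s f_y = 1.52 × 60 = 91.2 kips.
Try a within the flange: a = T/(0.85 f'_c b_f) = 91.2/(0.85 × 3 × 35) = 1.022 in.
Since a = 1.022 ≤ h_f = 3.4 in, the stress block lies entirely in the flange; analyse as a rectangular beam of width b_f.
M_n = T(d − a/2) = 91.2 × (19.3 − 0.511) = 1713.6 kip·in.
M_n = 1713.6/12 = 142.80 kip·ft.

M_n ≈ 143 kip·ft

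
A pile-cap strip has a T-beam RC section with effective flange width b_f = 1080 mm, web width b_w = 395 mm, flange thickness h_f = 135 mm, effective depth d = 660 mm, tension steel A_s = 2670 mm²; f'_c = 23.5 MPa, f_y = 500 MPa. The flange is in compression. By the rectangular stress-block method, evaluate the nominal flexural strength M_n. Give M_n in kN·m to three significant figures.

Tension: T = A_s f_y = 2670 × 500 = 1335000 N.
Try a within the flange: a = T/(0.85 f'_c b_f) = 1335000/(0.85 × 23.5 × 1080) = 61.88 mm.
Since a = 61.88 ≤ h_f = 135 mm, the stress block lies entirely in the flange; analyse as a rectangular beam of width b_f.
M_n = T(d − a/2) = 1335000 × (660 − 30.94) = 839.80 × 10⁶ N·mm.
M_n = 839.80 kN·m.

M_n ≈ 840 kN·m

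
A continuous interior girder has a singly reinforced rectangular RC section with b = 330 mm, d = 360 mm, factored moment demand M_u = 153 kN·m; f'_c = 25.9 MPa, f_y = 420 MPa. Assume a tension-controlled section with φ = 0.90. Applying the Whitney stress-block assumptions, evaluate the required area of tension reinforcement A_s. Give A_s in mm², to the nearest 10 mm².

A_s ≈ 1250 mm²

M_n = M_u/φ = 153/0.90 = 170 kN·m.
With M_n = 0.85 f'_c a b (d − a/2), solve the quadratic for a:
a = d − √(d² − 2M_n/(0.85 f'_c b)) = 360 − √(360² − 2 × 170×10⁶/(0.85 × 25.9 × 330)) = 72.25 mm.
A_s = 0.85 f'_c a b / f_y = 0.85 × 25.9 × 72.25 × 330 / 420 = 1249.7 mm².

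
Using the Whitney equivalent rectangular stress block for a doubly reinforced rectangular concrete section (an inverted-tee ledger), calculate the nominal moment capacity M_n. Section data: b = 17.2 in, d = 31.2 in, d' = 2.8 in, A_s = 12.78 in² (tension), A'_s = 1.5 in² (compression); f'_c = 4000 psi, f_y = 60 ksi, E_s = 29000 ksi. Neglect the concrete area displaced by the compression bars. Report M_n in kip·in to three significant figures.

M_n ≈ 19800 kip·in

Assume both steels yield.
a = (A_s − A'_s) f_y/(0.85 f'_c b) = (12.78 − 1.5) × 60/(0.85 × 4 × 17.2) = 11.573 in.
c = a/β₁ = 11.573/0.85 = 13.615 in; ε'_s = 0.003(c − d')/c = 0.0024 ≥ ε_y = 0.0021, so the compression steel yields.
M_n = (A_s − A'_s) f_y (d − a/2) + A'_s f_y (d − d') = 676.8 × (31.2 − 5.7865) + 90 × (31.2 − 2.8) = 17199.9 + 2556.0 = 19755.9 kip·in.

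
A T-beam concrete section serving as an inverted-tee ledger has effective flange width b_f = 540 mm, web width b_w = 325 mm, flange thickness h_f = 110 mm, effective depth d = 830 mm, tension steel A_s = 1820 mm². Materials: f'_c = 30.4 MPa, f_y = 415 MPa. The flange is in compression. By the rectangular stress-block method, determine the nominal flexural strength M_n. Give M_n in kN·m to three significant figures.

Tension: T = A_s f_y = 1820 × 415 = 755300 N.
Try a within the flange: a = T/(0.85 f'_c b_f) = 755300/(0.85 × 30.4 × 540) = 54.13 mm.
Since a = 54.13 ≤ h_f = 110 mm, the stress block lies entirely in the flange; analyse as a rectangular beam of width b_f.
M_n = T(d − a/2) = 755300 × (830 − 27.065) = 606.46 × 10⁶ N·mm.
M_n = 606.46 kN·m.

M_n ≈ 606 kN·m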